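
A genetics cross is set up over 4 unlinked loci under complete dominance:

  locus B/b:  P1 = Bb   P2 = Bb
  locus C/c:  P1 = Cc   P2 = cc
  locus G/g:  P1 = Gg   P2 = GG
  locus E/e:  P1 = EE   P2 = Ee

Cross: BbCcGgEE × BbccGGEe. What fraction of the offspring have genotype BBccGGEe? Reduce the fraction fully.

BbCcGgEE gametes: BCGE×2, BCgE×2, BcGE×2, BcgE×2, bCGE×2, bCgE×2, bcGE×2, bcgE×2
BbccGGEe gametes: BcGE×4, BcGe×4, bcGE×4, bcGe×4
BbCcGgEE×BbccGGEe grid (16·16=256): BBCcGGEE=8 BBCcGGEe=8 BBCcGgEE=8 BBCcGgEe=8 BBccGGEE=8 BBccGGEe=8 BBccGgEE=8 BBccGgEe=8 BbCcGGEE=16 BbCcGGEe=16 BbCcGgEE=16 BbCcGgEe=16 BbccGGEE=16 BbccGGEe=16 BbccGgEE=16 BbccGgEe=16 bbCcGGEE=8 bbCcGGEe=8 bbCcGgEE=8 bbCcGgEe=8 bbccGGEE=8 bbccGGEe=8 bbccGgEE=8 bbccGgEe=8
BBccGGEe hits 8/256; gcd=8; 8÷8/256÷8 = 1/32

P(BBccGGEe) = 1/32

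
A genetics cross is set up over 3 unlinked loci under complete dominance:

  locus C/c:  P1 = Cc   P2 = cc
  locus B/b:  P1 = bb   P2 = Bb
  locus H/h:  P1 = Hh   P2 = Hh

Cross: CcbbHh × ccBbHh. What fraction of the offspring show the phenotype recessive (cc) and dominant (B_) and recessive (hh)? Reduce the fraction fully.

P(cc B_ hh) = 1/16

CcbbHh gametes: CbH×2, Cbh×2, cbH×2, cbh×2
ccBbHh gametes: cBH×2, cBh×2, cbH×2, cbh×2
CcbbHh×ccBbHh grid (8·8=64): CcBbHH=4 CcBbHh=8 CcBbhh=4 CcbbHH=4 CcbbHh=8 Ccbbhh=4 ccBbHH=4 ccBbHh=8 ccBbhh=4 ccbbHH=4 ccbbHh=8 ccbbhh=4
cc B_ hh hits 4/64; gcd=4; 4÷4/64÷4 = 1/16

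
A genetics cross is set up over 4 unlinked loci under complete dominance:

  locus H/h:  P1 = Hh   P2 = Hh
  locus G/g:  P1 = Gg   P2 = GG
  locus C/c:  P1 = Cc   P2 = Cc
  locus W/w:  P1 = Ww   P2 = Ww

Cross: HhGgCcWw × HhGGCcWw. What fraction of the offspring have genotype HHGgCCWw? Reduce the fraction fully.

P(HHGgCCWw) = 1/64

HhGgCcWw gametes: HGCW×1, HGCw×1, HGcW×1, HGcw×1, HgCW×1, HgCw×1, HgcW×1, Hgcw×1, hGCW×1, hGCw×1, hGcW×1, hGcw×1, hgCW×1, hgCw×1, hgcW×1, hgcw×1
HhGGCcWw gametes: HGCW×2, HGCw×2, HGcW×2, HGcw×2, hGCW×2, hGCw×2, hGcW×2, hGcw×2
HhGgCcWw×HhGGCcWw grid (16·16=256): HHGGCCWW=2 HHGGCCWw=4 HHGGCCww=2 HHGGCcWW=4 HHGGCcWw=8 HHGGCcww=4 HHGGccWW=2 HHGGccWw=4 HHGGccww=2 HHGgCCWW=2 HHGgCCWw=4 HHGgCCww=2 HHGgCcWW=4 HHGgCcWw=8 HHGgCcww=4 HHGgccWW=2 HHGgccWw=4 HHGgccww=2 HhGGCCWW=4 HhGGCCWw=8 HhGGCCww=4 HhGGCcWW=8 HhGGCcWw=16 HhGGCcww=8 HhGGccWW=4 HhGGccWw=8 HhGGccww=4 HhGgCCWW=4 HhGgCCWw=8 HhGgCCww=4 HhGgCcWW=8 HhGgCcWw=16 HhGgCcww=8 HhGgccWW=4 HhGgccWw=8 HhGgccww=4 hhGGCCWW=2 hhGGCCWw=4 hhGGCCww=2 hhGGCcWW=4 hhGGCcWw=8 hhGGCcww=4 hhGGccWW=2 hhGGccWw=4 hhGGccww=2 hhGgCCWW=2 hhGgCCWw=4 hhGgCCww=2 hhGgCcWW=4 hhGgCcWw=8 hhGgCcww=4 hhGgccWW=2 hhGgccWw=4 hhGgccww=2
HHGgCCWw hits 4/256; gcd=4; 4÷4/256÷4 = 1/64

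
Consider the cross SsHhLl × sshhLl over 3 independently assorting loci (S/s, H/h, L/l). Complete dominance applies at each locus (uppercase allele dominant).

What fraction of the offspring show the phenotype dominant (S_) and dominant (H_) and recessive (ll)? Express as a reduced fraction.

P(S_ H_ ll) = 1/16

SsHhLl gametes: SHL×1, SHl×1, ShL×1, Shl×1, sHL×1, sHl×1, shL×1, shl×1
sshhLl gametes: shL×4, shl×4
SsHhLl×sshhLl grid (8·8=64): SsHhLL=4 SsHhLl=8 SsHhll=4 SshhLL=4 SshhLl=8 Sshhll=4 ssHhLL=4 ssHhLl=8 ssHhll=4 sshhLL=4 sshhLl=8 sshhll=4
S_ H_ ll hits 4/64; gcd=4; 4÷4/64÷4 = 1/16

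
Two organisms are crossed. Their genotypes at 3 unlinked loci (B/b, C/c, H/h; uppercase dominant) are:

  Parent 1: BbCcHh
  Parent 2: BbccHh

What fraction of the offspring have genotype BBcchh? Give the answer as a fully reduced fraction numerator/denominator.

BbCcHh gametes: BCH×1, BCh×1, BcH×1, Bch×1, bCH×1, bCh×1, bcH×1, bch×1
BbccHh gametes: BcH×2, Bch×2, bcH×2, bch×2
BbCcHh×BbccHh grid (8·8=64): BBCcHH=2 BBCcHh=4 BBCchh=2 BBccHH=2 BBccHh=4 BBcchh=2 BbCcHH=4 BbCcHh=8 BbCchh=4 BbccHH=4 BbccHh=8 Bbcchh=4 bbCcHH=2 bbCcHh=4 bbCchh=2 bbccHH=2 bbccHh=4 bbcchh=2
BBcchh hits 2/64; gcd=2; 2÷2/64÷2 = 1/32

P(BBcchh) = 1/32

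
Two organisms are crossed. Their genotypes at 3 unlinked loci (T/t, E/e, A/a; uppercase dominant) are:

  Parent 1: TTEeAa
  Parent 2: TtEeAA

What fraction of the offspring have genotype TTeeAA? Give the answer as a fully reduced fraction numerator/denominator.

P(TTeeAA) = 1/16

TTEeAa gametes: TEA×2, TEa×2, TeA×2, Tea×2
TtEeAA gametes: TEA×2, TeA×2, tEA×2, teA×2
TTEeAa×TtEeAA grid (8·8=64): TTEEAA=4 TTEEAa=4 TTEeAA=8 TTEeAa=8 TTeeAA=4 TTeeAa=4 TtEEAA=4 TtEEAa=4 TtEeAA=8 TtEeAa=8 TteeAA=4 TteeAa=4
TTeeAA hits 4/64; gcd=4; 4÷4/64÷4 = 1/16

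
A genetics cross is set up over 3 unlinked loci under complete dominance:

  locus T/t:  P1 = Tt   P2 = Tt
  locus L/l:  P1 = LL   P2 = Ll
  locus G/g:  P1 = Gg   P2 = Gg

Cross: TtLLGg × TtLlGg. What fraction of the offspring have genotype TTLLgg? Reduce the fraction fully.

P(TTLLgg) = 1/32

TtLLGg gametes: TLG×2, TLg×2, tLG×2, tLg×2
TtLlGg gametes: TLG×1, TLg×1, TlG×1, Tlg×1, tLG×1, tLg×1, tlG×1, tlg×1
TtLLGg×TtLlGg grid (8·8=64): TTLLGG=2 TTLLGg=4 TTLLgg=2 TTLlGG=2 TTLlGg=4 TTLlgg=2 TtLLGG=4 TtLLGg=8 TtLLgg=4 TtLlGG=4 TtLlGg=8 TtLlgg=4 ttLLGG=2 ttLLGg=4 ttLLgg=2 ttLlGG=2 ttLlGg=4 ttLlgg=2
TTLLgg hits 2/64; gcd=2; 2÷2/64÷2 = 1/32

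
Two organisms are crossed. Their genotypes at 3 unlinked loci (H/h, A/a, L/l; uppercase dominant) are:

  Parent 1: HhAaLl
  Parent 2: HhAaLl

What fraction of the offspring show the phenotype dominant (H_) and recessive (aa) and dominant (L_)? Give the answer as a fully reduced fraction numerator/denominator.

P(H_ aa L_) = 9/64

HhAaLl gametes: HAL×1, HAl×1, HaL×1, Hal×1, hAL×1, hAl×1, haL×1, hal×1
HhAaLl gametes: HAL×1, HAl×1, HaL×1, Hal×1, hAL×1, hAl×1, haL×1, hal×1
HhAaLl×HhAaLl grid (8·8=64): HHAALL=1 HHAALl=2 HHAAll=1 HHAaLL=2 HHAaLl=4 HHAall=2 HHaaLL=1 HHaaLl=2 HHaall=1 HhAALL=2 HhAALl=4 HhAAll=2 HhAaLL=4 HhAaLl=8 HhAall=4 HhaaLL=2 HhaaLl=4 Hhaall=2 hhAALL=1 hhAALl=2 hhAAll=1 hhAaLL=2 hhAaLl=4 hhAall=2 hhaaLL=1 hhaaLl=2 hhaall=1
H_ aa L_ hits 9/64; gcd=1; 9÷1/64÷1 = 9/64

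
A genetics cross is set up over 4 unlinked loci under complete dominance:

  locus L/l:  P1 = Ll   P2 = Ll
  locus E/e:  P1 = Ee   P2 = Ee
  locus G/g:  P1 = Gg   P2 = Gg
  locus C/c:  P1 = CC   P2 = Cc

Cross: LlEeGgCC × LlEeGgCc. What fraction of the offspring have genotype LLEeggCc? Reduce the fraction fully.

LlEeGgCC gametes: LEGC×2, LEgC×2, LeGC×2, LegC×2, lEGC×2, lEgC×2, leGC×2, legC×2
LlEeGgCc gametes: LEGC×1, LEGc×1, LEgC×1, LEgc×1, LeGC×1, LeGc×1, LegC×1, Legc×1, lEGC×1, lEGc×1, lEgC×1, lEgc×1, leGC×1, leGc×1, legC×1, legc×1
LlEeGgCC×LlEeGgCc grid (16·16=256): LLEEGGCC=2 LLEEGGCc=2 LLEEGgCC=4 LLEEGgCc=4 LLEEggCC=2 LLEEggCc=2 LLEeGGCC=4 LLEeGGCc=4 LLEeGgCC=8 LLEeGgCc=8 LLEeggCC=4 LLEeggCc=4 LLeeGGCC=2 LLeeGGCc=2 LLeeGgCC=4 LLeeGgCc=4 LLeeggCC=2 LLeeggCc=2 LlEEGGCC=4 LlEEGGCc=4 LlEEGgCC=8 LlEEGgCc=8 LlEEggCC=4 LlEEggCc=4 LlEeGGCC=8 LlEeGGCc=8 LlEeGgCC=16 LlEeGgCc=16 LlEeggCC=8 LlEeggCc=8 LleeGGCC=4 LleeGGCc=4 LleeGgCC=8 LleeGgCc=8 LleeggCC=4 LleeggCc=4 llEEGGCC=2 llEEGGCc=2 llEEGgCC=4 llEEGgCc=4 llEEggCC=2 llEEggCc=2 llEeGGCC=4 llEeGGCc=4 llEeGgCC=8 llEeGgCc=8 llEeggCC=4 llEeggCc=4 lleeGGCC=2 lleeGGCc=2 lleeGgCC=4 lleeGgCc=4 lleeggCC=2 lleeggCc=2
LLEeggCc hits 4/256; gcd=4; 4÷4/256÷4 = 1/64

P(LLEeggCc) = 1/64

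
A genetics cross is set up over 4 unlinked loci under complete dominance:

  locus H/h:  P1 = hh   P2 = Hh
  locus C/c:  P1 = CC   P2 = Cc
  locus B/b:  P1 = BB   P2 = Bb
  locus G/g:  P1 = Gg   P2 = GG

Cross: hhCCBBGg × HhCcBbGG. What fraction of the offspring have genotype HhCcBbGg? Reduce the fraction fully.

hhCCBBGg gametes: hCBG×8, hCBg×8
HhCcBbGG gametes: HCBG×2, HCbG×2, HcBG×2, HcbG×2, hCBG×2, hCbG×2, hcBG×2, hcbG×2
hhCCBBGg×HhCcBbGG grid (16·16=256): HhCCBBGG=16 HhCCBBGg=16 HhCCBbGG=16 HhCCBbGg=16 HhCcBBGG=16 HhCcBBGg=16 HhCcBbGG=16 HhCcBbGg=16 hhCCBBGG=16 hhCCBBGg=16 hhCCBbGG=16 hhCCBbGg=16 hhCcBBGG=16 hhCcBBGg=16 hhCcBbGG=16 hhCcBbGg=16
HhCcBbGg hits 16/256; gcd=16; 16÷16/256÷16 = 1/16

P(HhCcBbGg) = 1/16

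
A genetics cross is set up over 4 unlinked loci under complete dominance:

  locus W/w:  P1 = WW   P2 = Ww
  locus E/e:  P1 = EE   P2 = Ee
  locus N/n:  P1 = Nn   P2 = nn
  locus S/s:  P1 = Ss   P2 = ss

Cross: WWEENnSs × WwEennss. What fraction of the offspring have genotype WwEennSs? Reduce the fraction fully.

P(WwEennSs) = 1/16

WWEENnSs gametes: WENS×4, WENs×4, WEnS×4, WEns×4
WwEennss gametes: WEns×4, Wens×4, wEns×4, wens×4
WWEENnSs×WwEennss grid (16·16=256): WWEENnSs=16 WWEENnss=16 WWEEnnSs=16 WWEEnnss=16 WWEeNnSs=16 WWEeNnss=16 WWEennSs=16 WWEennss=16 WwEENnSs=16 WwEENnss=16 WwEEnnSs=16 WwEEnnss=16 WwEeNnSs=16 WwEeNnss=16 WwEennSs=16 WwEennss=16
WwEennSs hits 16/256; gcd=16; 16÷16/256÷16 = 1/16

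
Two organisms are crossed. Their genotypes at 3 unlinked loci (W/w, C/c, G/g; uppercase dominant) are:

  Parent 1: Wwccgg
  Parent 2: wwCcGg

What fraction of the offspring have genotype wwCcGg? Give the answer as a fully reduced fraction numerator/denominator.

P(wwCcGg) = 1/8

Wwccgg gametes: Wcg×4, wcg×4
wwCcGg gametes: wCG×2, wCg×2, wcG×2, wcg×2
Wwccgg×wwCcGg grid (8·8=64): WwCcGg=8 WwCcgg=8 WwccGg=8 Wwccgg=8 wwCcGg=8 wwCcgg=8 wwccGg=8 wwccgg=8
wwCcGg hits 8/64; gcd=8; 8÷8/64÷8 = 1/8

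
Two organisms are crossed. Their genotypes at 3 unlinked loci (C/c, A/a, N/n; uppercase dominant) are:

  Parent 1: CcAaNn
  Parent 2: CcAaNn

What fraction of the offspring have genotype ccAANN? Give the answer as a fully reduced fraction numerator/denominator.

CcAaNn gametes: CAN×1, CAn×1, CaN×1, Can×1, cAN×1, cAn×1, caN×1, can×1
CcAaNn gametes: CAN×1, CAn×1, CaN×1, Can×1, cAN×1, cAn×1, caN×1, can×1
CcAaNn×CcAaNn grid (8·8=64): CCAANN=1 CCAANn=2 CCAAnn=1 CCAaNN=2 CCAaNn=4 CCAann=2 CCaaNN=1 CCaaNn=2 CCaann=1 CcAANN=2 CcAANn=4 CcAAnn=2 CcAaNN=4 CcAaNn=8 CcAann=4 CcaaNN=2 CcaaNn=4 Ccaann=2 ccAANN=1 ccAANn=2 ccAAnn=1 ccAaNN=2 ccAaNn=4 ccAann=2 ccaaNN=1 ccaaNn=2 ccaann=1
ccAANN hits 1/64; gcd=1; 1÷1/64÷1 = 1/64

P(ccAANN) = 1/64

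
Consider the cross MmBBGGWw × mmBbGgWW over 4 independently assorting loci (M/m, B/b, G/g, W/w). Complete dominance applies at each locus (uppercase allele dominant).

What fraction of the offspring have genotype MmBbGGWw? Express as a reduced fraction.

MmBBGGWw gametes: MBGW×4, MBGw×4, mBGW×4, mBGw×4
mmBbGgWW gametes: mBGW×4, mBgW×4, mbGW×4, mbgW×4
MmBBGGWw×mmBbGgWW grid (16·16=256): MmBBGGWW=16 MmBBGGWw=16 MmBBGgWW=16 MmBBGgWw=16 MmBbGGWW=16 MmBbGGWw=16 MmBbGgWW=16 MmBbGgWw=16 mmBBGGWW=16 mmBBGGWw=16 mmBBGgWW=16 mmBBGgWw=16 mmBbGGWW=16 mmBbGGWw=16 mmBbGgWW=16 mmBbGgWw=16
MmBbGGWw hits 16/256; gcd=16; 16÷16/256÷16 = 1/16

P(MmBbGGWw) = 1/16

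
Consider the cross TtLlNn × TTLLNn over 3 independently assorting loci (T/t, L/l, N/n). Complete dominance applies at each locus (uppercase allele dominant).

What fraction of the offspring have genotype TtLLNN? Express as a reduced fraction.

TtLlNn gametes: TLN×1, TLn×1, TlN×1, Tln×1, tLN×1, tLn×1, tlN×1, tln×1
TTLLNn gametes: TLN×4, TLn×4
TtLlNn×TTLLNn grid (8·8=64): TTLLNN=4 TTLLNn=8 TTLLnn=4 TTLlNN=4 TTLlNn=8 TTLlnn=4 TtLLNN=4 TtLLNn=8 TtLLnn=4 TtLlNN=4 TtLlNn=8 TtLlnn=4
TtLLNN hits 4/64; gcd=4; 4÷4/64÷4 = 1/16

P(TtLLNN) = 1/16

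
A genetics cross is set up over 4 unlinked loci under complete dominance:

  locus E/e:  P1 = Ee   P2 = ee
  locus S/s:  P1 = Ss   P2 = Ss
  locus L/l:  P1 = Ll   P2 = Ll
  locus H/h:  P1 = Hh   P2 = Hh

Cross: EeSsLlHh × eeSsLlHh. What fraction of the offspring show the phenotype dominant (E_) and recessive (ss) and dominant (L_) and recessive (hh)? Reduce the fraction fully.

EeSsLlHh gametes: ESLH×1, ESLh×1, ESlH×1, ESlh×1, EsLH×1, EsLh×1, EslH×1, Eslh×1, eSLH×1, eSLh×1, eSlH×1, eSlh×1, esLH×1, esLh×1, eslH×1, eslh×1
eeSsLlHh gametes: eSLH×2, eSLh×2, eSlH×2, eSlh×2, esLH×2, esLh×2, eslH×2, eslh×2
EeSsLlHh×eeSsLlHh grid (16·16=256): EeSSLLHH=2 EeSSLLHh=4 EeSSLLhh=2 EeSSLlHH=4 EeSSLlHh=8 EeSSLlhh=4 EeSSllHH=2 EeSSllHh=4 EeSSllhh=2 EeSsLLHH=4 EeSsLLHh=8 EeSsLLhh=4 EeSsLlHH=8 EeSsLlHh=16 EeSsLlhh=8 EeSsllHH=4 EeSsllHh=8 EeSsllhh=4 EessLLHH=2 EessLLHh=4 EessLLhh=2 EessLlHH=4 EessLlHh=8 EessLlhh=4 EessllHH=2 EessllHh=4 Eessllhh=2 eeSSLLHH=2 eeSSLLHh=4 eeSSLLhh=2 eeSSLlHH=4 eeSSLlHh=8 eeSSLlhh=4 eeSSllHH=2 eeSSllHh=4 eeSSllhh=2 eeSsLLHH=4 eeSsLLHh=8 eeSsLLhh=4 eeSsLlHH=8 eeSsLlHh=16 eeSsLlhh=8 eeSsllHH=4 eeSsllHh=8 eeSsllhh=4 eessLLHH=2 eessLLHh=4 eessLLhh=2 eessLlHH=4 eessLlHh=8 eessLlhh=4 eessllHH=2 eessllHh=4 eessllhh=2
E_ ss L_ hh hits 6/256; gcd=2; 6÷2/256÷2 = 3/128

P(E_ ss L_ hh) = 3/128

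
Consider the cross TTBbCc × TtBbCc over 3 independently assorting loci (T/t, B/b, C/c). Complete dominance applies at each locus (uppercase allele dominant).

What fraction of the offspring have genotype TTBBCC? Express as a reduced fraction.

P(TTBBCC) = 1/32

TTBbCc gametes: TBC×2, TBc×2, TbC×2, Tbc×2
TtBbCc gametes: TBC×1, TBc×1, TbC×1, Tbc×1, tBC×1, tBc×1, tbC×1, tbc×1
TTBbCc×TtBbCc grid (8·8=64): TTBBCC=2 TTBBCc=4 TTBBcc=2 TTBbCC=4 TTBbCc=8 TTBbcc=4 TTbbCC=2 TTbbCc=4 TTbbcc=2 TtBBCC=2 TtBBCc=4 TtBBcc=2 TtBbCC=4 TtBbCc=8 TtBbcc=4 TtbbCC=2 TtbbCc=4 Ttbbcc=2
TTBBCC hits 2/64; gcd=2; 2÷2/64÷2 = 1/32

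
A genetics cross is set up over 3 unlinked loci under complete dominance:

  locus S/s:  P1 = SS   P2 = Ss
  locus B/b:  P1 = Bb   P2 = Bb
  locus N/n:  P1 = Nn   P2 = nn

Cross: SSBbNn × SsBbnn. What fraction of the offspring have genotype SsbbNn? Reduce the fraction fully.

SSBbNn gametes: SBN×2, SBn×2, SbN×2, Sbn×2
SsBbnn gametes: SBn×2, Sbn×2, sBn×2, sbn×2
SSBbNn×SsBbnn grid (8·8=64): SSBBNn=4 SSBBnn=4 SSBbNn=8 SSBbnn=8 SSbbNn=4 SSbbnn=4 SsBBNn=4 SsBBnn=4 SsBbNn=8 SsBbnn=8 SsbbNn=4 Ssbbnn=4
SsbbNn hits 4/64; gcd=4; 4÷4/64÷4 = 1/16

P(SsbbNn) = 1/16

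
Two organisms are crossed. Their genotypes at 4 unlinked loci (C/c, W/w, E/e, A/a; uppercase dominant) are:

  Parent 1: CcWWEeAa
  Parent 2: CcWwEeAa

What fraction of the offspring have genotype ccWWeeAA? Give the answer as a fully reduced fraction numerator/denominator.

P(ccWWeeAA) = 1/128

CcWWEeAa gametes: CWEA×2, CWEa×2, CWeA×2, CWea×2, cWEA×2, cWEa×2, cWeA×2, cWea×2
CcWwEeAa gametes: CWEA×1, CWEa×1, CWeA×1, CWea×1, CwEA×1, CwEa×1, CweA×1, Cwea×1, cWEA×1, cWEa×1, cWeA×1, cWea×1, cwEA×1, cwEa×1, cweA×1, cwea×1
CcWWEeAa×CcWwEeAa grid (16·16=256): CCWWEEAA=2 CCWWEEAa=4 CCWWEEaa=2 CCWWEeAA=4 CCWWEeAa=8 CCWWEeaa=4 CCWWeeAA=2 CCWWeeAa=4 CCWWeeaa=2 CCWwEEAA=2 CCWwEEAa=4 CCWwEEaa=2 CCWwEeAA=4 CCWwEeAa=8 CCWwEeaa=4 CCWweeAA=2 CCWweeAa=4 CCWweeaa=2 CcWWEEAA=4 CcWWEEAa=8 CcWWEEaa=4 CcWWEeAA=8 CcWWEeAa=16 CcWWEeaa=8 CcWWeeAA=4 CcWWeeAa=8 CcWWeeaa=4 CcWwEEAA=4 CcWwEEAa=8 CcWwEEaa=4 CcWwEeAA=8 CcWwEeAa=16 CcWwEeaa=8 CcWweeAA=4 CcWweeAa=8 CcWweeaa=4 ccWWEEAA=2 ccWWEEAa=4 ccWWEEaa=2 ccWWEeAA=4 ccWWEeAa=8 ccWWEeaa=4 ccWWeeAA=2 ccWWeeAa=4 ccWWeeaa=2 ccWwEEAA=2 ccWwEEAa=4 ccWwEEaa=2 ccWwEeAA=4 ccWwEeAa=8 ccWwEeaa=4 ccWweeAA=2 ccWweeAa=4 ccWweeaa=2
ccWWeeAA hits 2/256; gcd=2; 2÷2/256÷2 = 1/128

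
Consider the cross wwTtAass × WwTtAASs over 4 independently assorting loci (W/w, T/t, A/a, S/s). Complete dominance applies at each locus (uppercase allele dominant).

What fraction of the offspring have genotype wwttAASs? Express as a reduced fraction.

wwTtAass gametes: wTAs×4, wTas×4, wtAs×4, wtas×4
WwTtAASs gametes: WTAS×2, WTAs×2, WtAS×2, WtAs×2, wTAS×2, wTAs×2, wtAS×2, wtAs×2
wwTtAass×WwTtAASs grid (16·16=256): WwTTAASs=8 WwTTAAss=8 WwTTAaSs=8 WwTTAass=8 WwTtAASs=16 WwTtAAss=16 WwTtAaSs=16 WwTtAass=16 WwttAASs=8 WwttAAss=8 WwttAaSs=8 WwttAass=8 wwTTAASs=8 wwTTAAss=8 wwTTAaSs=8 wwTTAass=8 wwTtAASs=16 wwTtAAss=16 wwTtAaSs=16 wwTtAass=16 wwttAASs=8 wwttAAss=8 wwttAaSs=8 wwttAass=8
wwttAASs hits 8/256; gcd=8; 8÷8/256÷8 = 1/32

P(wwttAASs) = 1/32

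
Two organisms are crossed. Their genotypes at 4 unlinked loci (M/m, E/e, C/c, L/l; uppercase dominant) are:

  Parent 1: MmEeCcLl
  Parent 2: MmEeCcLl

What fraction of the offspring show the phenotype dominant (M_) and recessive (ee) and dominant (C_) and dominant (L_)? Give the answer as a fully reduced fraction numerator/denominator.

P(M_ ee C_ L_) = 27/256

MmEeCcLl gametes: MECL×1, MECl×1, MEcL×1, MEcl×1, MeCL×1, MeCl×1, MecL×1, Mecl×1, mECL×1, mECl×1, mEcL×1, mEcl×1, meCL×1, meCl×1, mecL×1, mecl×1
MmEeCcLl gametes: MECL×1, MECl×1, MEcL×1, MEcl×1, MeCL×1, MeCl×1, MecL×1, Mecl×1, mECL×1, mECl×1, mEcL×1, mEcl×1, meCL×1, meCl×1, mecL×1, mecl×1
MmEeCcLl×MmEeCcLl grid (16·16=256): MMEECCLL=1 MMEECCLl=2 MMEECCll=1 MMEECcLL=2 MMEECcLl=4 MMEECcll=2 MMEEccLL=1 MMEEccLl=2 MMEEccll=1 MMEeCCLL=2 MMEeCCLl=4 MMEeCCll=2 MMEeCcLL=4 MMEeCcLl=8 MMEeCcll=4 MMEeccLL=2 MMEeccLl=4 MMEeccll=2 MMeeCCLL=1 MMeeCCLl=2 MMeeCCll=1 MMeeCcLL=2 MMeeCcLl=4 MMeeCcll=2 MMeeccLL=1 MMeeccLl=2 MMeeccll=1 MmEECCLL=2 MmEECCLl=4 MmEECCll=2 MmEECcLL=4 MmEECcLl=8 MmEECcll=4 MmEEccLL=2 MmEEccLl=4 MmEEccll=2 MmEeCCLL=4 MmEeCCLl=8 MmEeCCll=4 MmEeCcLL=8 MmEeCcLl=16 MmEeCcll=8 MmEeccLL=4 MmEeccLl=8 MmEeccll=4 MmeeCCLL=2 MmeeCCLl=4 MmeeCCll=2 MmeeCcLL=4 MmeeCcLl=8 MmeeCcll=4 MmeeccLL=2 MmeeccLl=4 Mmeeccll=2 mmEECCLL=1 mmEECCLl=2 mmEECCll=1 mmEECcLL=2 mmEECcLl=4 mmEECcll=2 mmEEccLL=1 mmEEccLl=2 mmEEccll=1 mmEeCCLL=2 mmEeCCLl=4 mmEeCCll=2 mmEeCcLL=4 mmEeCcLl=8 mmEeCcll=4 mmEeccLL=2 mmEeccLl=4 mmEeccll=2 mmeeCCLL=1 mmeeCCLl=2 mmeeCCll=1 mmeeCcLL=2 mmeeCcLl=4 mmeeCcll=2 mmeeccLL=1 mmeeccLl=2 mmeeccll=1
M_ ee C_ L_ hits 27/256; gcd=1; 27÷1/256÷1 = 27/256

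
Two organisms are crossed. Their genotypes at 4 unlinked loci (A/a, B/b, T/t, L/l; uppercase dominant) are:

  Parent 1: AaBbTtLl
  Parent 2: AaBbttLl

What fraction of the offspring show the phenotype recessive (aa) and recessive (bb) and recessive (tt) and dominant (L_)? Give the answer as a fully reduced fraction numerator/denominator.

AaBbTtLl gametes: ABTL×1, ABTl×1, ABtL×1, ABtl×1, AbTL×1, AbTl×1, AbtL×1, Abtl×1, aBTL×1, aBTl×1, aBtL×1, aBtl×1, abTL×1, abTl×1, abtL×1, abtl×1
AaBbttLl gametes: ABtL×2, ABtl×2, AbtL×2, Abtl×2, aBtL×2, aBtl×2, abtL×2, abtl×2
AaBbTtLl×AaBbttLl grid (16·16=256): AABBTtLL=2 AABBTtLl=4 AABBTtll=2 AABBttLL=2 AABBttLl=4 AABBttll=2 AABbTtLL=4 AABbTtLl=8 AABbTtll=4 AABbttLL=4 AABbttLl=8 AABbttll=4 AAbbTtLL=2 AAbbTtLl=4 AAbbTtll=2 AAbbttLL=2 AAbbttLl=4 AAbbttll=2 AaBBTtLL=4 AaBBTtLl=8 AaBBTtll=4 AaBBttLL=4 AaBBttLl=8 AaBBttll=4 AaBbTtLL=8 AaBbTtLl=16 AaBbTtll=8 AaBbttLL=8 AaBbttLl=16 AaBbttll=8 AabbTtLL=4 AabbTtLl=8 AabbTtll=4 AabbttLL=4 AabbttLl=8 Aabbttll=4 aaBBTtLL=2 aaBBTtLl=4 aaBBTtll=2 aaBBttLL=2 aaBBttLl=4 aaBBttll=2 aaBbTtLL=4 aaBbTtLl=8 aaBbTtll=4 aaBbttLL=4 aaBbttLl=8 aaBbttll=4 aabbTtLL=2 aabbTtLl=4 aabbTtll=2 aabbttLL=2 aabbttLl=4 aabbttll=2
aa bb tt L_ hits 6/256; gcd=2; 6÷2/256÷2 = 3/128

P(aa bb tt L_) = 3/128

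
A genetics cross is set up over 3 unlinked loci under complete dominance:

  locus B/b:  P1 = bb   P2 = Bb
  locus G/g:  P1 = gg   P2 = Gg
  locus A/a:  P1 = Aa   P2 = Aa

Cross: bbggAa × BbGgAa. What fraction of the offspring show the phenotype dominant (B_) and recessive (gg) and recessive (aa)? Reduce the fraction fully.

bbggAa gametes: bgA×4, bga×4
BbGgAa gametes: BGA×1, BGa×1, BgA×1, Bga×1, bGA×1, bGa×1, bgA×1, bga×1
bbggAa×BbGgAa grid (8·8=64): BbGgAA=4 BbGgAa=8 BbGgaa=4 BbggAA=4 BbggAa=8 Bbggaa=4 bbGgAA=4 bbGgAa=8 bbGgaa=4 bbggAA=4 bbggAa=8 bbggaa=4
B_ gg aa hits 4/64; gcd=4; 4÷4/64÷4 = 1/16

P(B_ gg aa) = 1/16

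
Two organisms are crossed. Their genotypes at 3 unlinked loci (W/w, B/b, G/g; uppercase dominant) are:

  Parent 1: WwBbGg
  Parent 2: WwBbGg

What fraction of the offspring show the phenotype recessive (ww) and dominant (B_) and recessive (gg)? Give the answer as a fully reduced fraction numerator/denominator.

WwBbGg gametes: WBG×1, WBg×1, WbG×1, Wbg×1, wBG×1, wBg×1, wbG×1, wbg×1
WwBbGg gametes: WBG×1, WBg×1, WbG×1, Wbg×1, wBG×1, wBg×1, wbG×1, wbg×1
WwBbGg×WwBbGg grid (8·8=64): WWBBGG=1 WWBBGg=2 WWBBgg=1 WWBbGG=2 WWBbGg=4 WWBbgg=2 WWbbGG=1 WWbbGg=2 WWbbgg=1 WwBBGG=2 WwBBGg=4 WwBBgg=2 WwBbGG=4 WwBbGg=8 WwBbgg=4 WwbbGG=2 WwbbGg=4 Wwbbgg=2 wwBBGG=1 wwBBGg=2 wwBBgg=1 wwBbGG=2 wwBbGg=4 wwBbgg=2 wwbbGG=1 wwbbGg=2 wwbbgg=1
ww B_ gg hits 3/64; gcd=1; 3÷1/64÷1 = 3/64

P(ww B_ gg) = 3/64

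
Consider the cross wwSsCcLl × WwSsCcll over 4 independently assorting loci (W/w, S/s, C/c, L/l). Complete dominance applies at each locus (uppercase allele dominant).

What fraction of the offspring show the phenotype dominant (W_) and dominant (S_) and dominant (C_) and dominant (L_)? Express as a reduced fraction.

P(W_ S_ C_ L_) = 9/64

wwSsCcLl gametes: wSCL×2, wSCl×2, wScL×2, wScl×2, wsCL×2, wsCl×2, wscL×2, wscl×2
WwSsCcll gametes: WSCl×2, WScl×2, WsCl×2, Wscl×2, wSCl×2, wScl×2, wsCl×2, wscl×2
wwSsCcLl×WwSsCcll grid (16·16=256): WwSSCCLl=4 WwSSCCll=4 WwSSCcLl=8 WwSSCcll=8 WwSSccLl=4 WwSSccll=4 WwSsCCLl=8 WwSsCCll=8 WwSsCcLl=16 WwSsCcll=16 WwSsccLl=8 WwSsccll=8 WwssCCLl=4 WwssCCll=4 WwssCcLl=8 WwssCcll=8 WwssccLl=4 Wwssccll=4 wwSSCCLl=4 wwSSCCll=4 wwSSCcLl=8 wwSSCcll=8 wwSSccLl=4 wwSSccll=4 wwSsCCLl=8 wwSsCCll=8 wwSsCcLl=16 wwSsCcll=16 wwSsccLl=8 wwSsccll=8 wwssCCLl=4 wwssCCll=4 wwssCcLl=8 wwssCcll=8 wwssccLl=4 wwssccll=4
W_ S_ C_ L_ hits 36/256; gcd=4; 36÷4/256÷4 = 9/64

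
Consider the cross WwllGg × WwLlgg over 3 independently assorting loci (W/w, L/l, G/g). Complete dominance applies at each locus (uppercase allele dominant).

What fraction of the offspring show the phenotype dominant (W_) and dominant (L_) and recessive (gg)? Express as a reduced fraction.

P(W_ L_ gg) = 3/16

WwllGg gametes: WlG×2, Wlg×2, wlG×2, wlg×2
WwLlgg gametes: WLg×2, Wlg×2, wLg×2, wlg×2
WwllGg×WwLlgg grid (8·8=64): WWLlGg=4 WWLlgg=4 WWllGg=4 WWllgg=4 WwLlGg=8 WwLlgg=8 WwllGg=8 Wwllgg=8 wwLlGg=4 wwLlgg=4 wwllGg=4 wwllgg=4
W_ L_ gg hits 12/64; gcd=4; 12÷4/64÷4 = 3/16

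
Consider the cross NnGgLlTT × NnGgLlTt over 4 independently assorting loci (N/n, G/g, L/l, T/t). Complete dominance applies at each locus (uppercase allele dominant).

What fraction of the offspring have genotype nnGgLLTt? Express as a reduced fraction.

P(nnGgLLTt) = 1/64

NnGgLlTT gametes: NGLT×2, NGlT×2, NgLT×2, NglT×2, nGLT×2, nGlT×2, ngLT×2, nglT×2
NnGgLlTt gametes: NGLT×1, NGLt×1, NGlT×1, NGlt×1, NgLT×1, NgLt×1, NglT×1, Nglt×1, nGLT×1, nGLt×1, nGlT×1, nGlt×1, ngLT×1, ngLt×1, nglT×1, nglt×1
NnGgLlTT×NnGgLlTt grid (16·16=256): NNGGLLTT=2 NNGGLLTt=2 NNGGLlTT=4 NNGGLlTt=4 NNGGllTT=2 NNGGllTt=2 NNGgLLTT=4 NNGgLLTt=4 NNGgLlTT=8 NNGgLlTt=8 NNGgllTT=4 NNGgllTt=4 NNggLLTT=2 NNggLLTt=2 NNggLlTT=4 NNggLlTt=4 NNggllTT=2 NNggllTt=2 NnGGLLTT=4 NnGGLLTt=4 NnGGLlTT=8 NnGGLlTt=8 NnGGllTT=4 NnGGllTt=4 NnGgLLTT=8 NnGgLLTt=8 NnGgLlTT=16 NnGgLlTt=16 NnGgllTT=8 NnGgllTt=8 NnggLLTT=4 NnggLLTt=4 NnggLlTT=8 NnggLlTt=8 NnggllTT=4 NnggllTt=4 nnGGLLTT=2 nnGGLLTt=2 nnGGLlTT=4 nnGGLlTt=4 nnGGllTT=2 nnGGllTt=2 nnGgLLTT=4 nnGgLLTt=4 nnGgLlTT=8 nnGgLlTt=8 nnGgllTT=4 nnGgllTt=4 nnggLLTT=2 nnggLLTt=2 nnggLlTT=4 nnggLlTt=4 nnggllTT=2 nnggllTt=2
nnGgLLTt hits 4/256; gcd=4; 4÷4/256÷4 = 1/64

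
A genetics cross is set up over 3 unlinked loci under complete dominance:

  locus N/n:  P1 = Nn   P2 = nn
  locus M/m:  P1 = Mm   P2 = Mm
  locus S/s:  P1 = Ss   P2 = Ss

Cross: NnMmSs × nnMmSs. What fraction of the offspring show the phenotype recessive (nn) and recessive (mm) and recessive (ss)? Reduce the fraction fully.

P(nn mm ss) = 1/32

NnMmSs gametes: NMS×1, NMs×1, NmS×1, Nms×1, nMS×1, nMs×1, nmS×1, nms×1
nnMmSs gametes: nMS×2, nMs×2, nmS×2, nms×2
NnMmSs×nnMmSs grid (8·8=64): NnMMSS=2 NnMMSs=4 NnMMss=2 NnMmSS=4 NnMmSs=8 NnMmss=4 NnmmSS=2 NnmmSs=4 Nnmmss=2 nnMMSS=2 nnMMSs=4 nnMMss=2 nnMmSS=4 nnMmSs=8 nnMmss=4 nnmmSS=2 nnmmSs=4 nnmmss=2
nn mm ss hits 2/64; gcd=2; 2÷2/64÷2 = 1/32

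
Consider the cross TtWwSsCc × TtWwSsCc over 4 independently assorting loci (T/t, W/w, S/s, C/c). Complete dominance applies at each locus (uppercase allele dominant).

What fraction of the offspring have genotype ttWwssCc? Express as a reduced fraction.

P(ttWwssCc) = 1/64

TtWwSsCc gametes: TWSC×1, TWSc×1, TWsC×1, TWsc×1, TwSC×1, TwSc×1, TwsC×1, Twsc×1, tWSC×1, tWSc×1, tWsC×1, tWsc×1, twSC×1, twSc×1, twsC×1, twsc×1
TtWwSsCc gametes: TWSC×1, TWSc×1, TWsC×1, TWsc×1, TwSC×1, TwSc×1, TwsC×1, Twsc×1, tWSC×1, tWSc×1, tWsC×1, tWsc×1, twSC×1, twSc×1, twsC×1, twsc×1
TtWwSsCc×TtWwSsCc grid (16·16=256): TTWWSSCC=1 TTWWSSCc=2 TTWWSScc=1 TTWWSsCC=2 TTWWSsCc=4 TTWWSscc=2 TTWWssCC=1 TTWWssCc=2 TTWWsscc=1 TTWwSSCC=2 TTWwSSCc=4 TTWwSScc=2 TTWwSsCC=4 TTWwSsCc=8 TTWwSscc=4 TTWwssCC=2 TTWwssCc=4 TTWwsscc=2 TTwwSSCC=1 TTwwSSCc=2 TTwwSScc=1 TTwwSsCC=2 TTwwSsCc=4 TTwwSscc=2 TTwwssCC=1 TTwwssCc=2 TTwwsscc=1 TtWWSSCC=2 TtWWSSCc=4 TtWWSScc=2 TtWWSsCC=4 TtWWSsCc=8 TtWWSscc=4 TtWWssCC=2 TtWWssCc=4 TtWWsscc=2 TtWwSSCC=4 TtWwSSCc=8 TtWwSScc=4 TtWwSsCC=8 TtWwSsCc=16 TtWwSscc=8 TtWwssCC=4 TtWwssCc=8 TtWwsscc=4 TtwwSSCC=2 TtwwSSCc=4 TtwwSScc=2 TtwwSsCC=4 TtwwSsCc=8 TtwwSscc=4 TtwwssCC=2 TtwwssCc=4 Ttwwsscc=2 ttWWSSCC=1 ttWWSSCc=2 ttWWSScc=1 ttWWSsCC=2 ttWWSsCc=4 ttWWSscc=2 ttWWssCC=1 ttWWssCc=2 ttWWsscc=1 ttWwSSCC=2 ttWwSSCc=4 ttWwSScc=2 ttWwSsCC=4 ttWwSsCc=8 ttWwSscc=4 ttWwssCC=2 ttWwssCc=4 ttWwsscc=2 ttwwSSCC=1 ttwwSSCc=2 ttwwSScc=1 ttwwSsCC=2 ttwwSsCc=4 ttwwSscc=2 ttwwssCC=1 ttwwssCc=2 ttwwsscc=1
ttWwssCc hits 4/256; gcd=4; 4÷4/256÷4 = 1/64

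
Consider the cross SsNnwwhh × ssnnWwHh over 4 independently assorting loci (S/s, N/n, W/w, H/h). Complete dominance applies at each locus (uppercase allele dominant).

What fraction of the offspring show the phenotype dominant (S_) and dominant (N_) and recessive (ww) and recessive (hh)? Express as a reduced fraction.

SsNnwwhh gametes: SNwh×4, Snwh×4, sNwh×4, snwh×4
ssnnWwHh gametes: snWH×4, snWh×4, snwH×4, snwh×4
SsNnwwhh×ssnnWwHh grid (16·16=256): SsNnWwHh=16 SsNnWwhh=16 SsNnwwHh=16 SsNnwwhh=16 SsnnWwHh=16 SsnnWwhh=16 SsnnwwHh=16 Ssnnwwhh=16 ssNnWwHh=16 ssNnWwhh=16 ssNnwwHh=16 ssNnwwhh=16 ssnnWwHh=16 ssnnWwhh=16 ssnnwwHh=16 ssnnwwhh=16
S_ N_ ww hh hits 16/256; gcd=16; 16÷16/256÷16 = 1/16

P(S_ N_ ww hh) = 1/16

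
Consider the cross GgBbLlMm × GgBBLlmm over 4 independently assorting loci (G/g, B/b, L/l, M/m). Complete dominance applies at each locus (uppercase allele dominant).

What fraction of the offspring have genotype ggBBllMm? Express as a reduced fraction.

P(ggBBllMm) = 1/64

GgBbLlMm gametes: GBLM×1, GBLm×1, GBlM×1, GBlm×1, GbLM×1, GbLm×1, GblM×1, Gblm×1, gBLM×1, gBLm×1, gBlM×1, gBlm×1, gbLM×1, gbLm×1, gblM×1, gblm×1
GgBBLlmm gametes: GBLm×4, GBlm×4, gBLm×4, gBlm×4
GgBbLlMm×GgBBLlmm grid (16·16=256): GGBBLLMm=4 GGBBLLmm=4 GGBBLlMm=8 GGBBLlmm=8 GGBBllMm=4 GGBBllmm=4 GGBbLLMm=4 GGBbLLmm=4 GGBbLlMm=8 GGBbLlmm=8 GGBbllMm=4 GGBbllmm=4 GgBBLLMm=8 GgBBLLmm=8 GgBBLlMm=16 GgBBLlmm=16 GgBBllMm=8 GgBBllmm=8 GgBbLLMm=8 GgBbLLmm=8 GgBbLlMm=16 GgBbLlmm=16 GgBbllMm=8 GgBbllmm=8 ggBBLLMm=4 ggBBLLmm=4 ggBBLlMm=8 ggBBLlmm=8 ggBBllMm=4 ggBBllmm=4 ggBbLLMm=4 ggBbLLmm=4 ggBbLlMm=8 ggBbLlmm=8 ggBbllMm=4 ggBbllmm=4
ggBBllMm hits 4/256; gcd=4; 4÷4/256÷4 = 1/64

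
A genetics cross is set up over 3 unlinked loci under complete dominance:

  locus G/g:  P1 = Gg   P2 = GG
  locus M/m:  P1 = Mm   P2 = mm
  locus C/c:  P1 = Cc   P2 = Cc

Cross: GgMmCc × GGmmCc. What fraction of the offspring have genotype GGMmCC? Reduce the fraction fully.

P(GGMmCC) = 1/16

GgMmCc gametes: GMC×1, GMc×1, GmC×1, Gmc×1, gMC×1, gMc×1, gmC×1, gmc×1
GGmmCc gametes: GmC×4, Gmc×4
GgMmCc×GGmmCc grid (8·8=64): GGMmCC=4 GGMmCc=8 GGMmcc=4 GGmmCC=4 GGmmCc=8 GGmmcc=4 GgMmCC=4 GgMmCc=8 GgMmcc=4 GgmmCC=4 GgmmCc=8 Ggmmcc=4
GGMmCC hits 4/64; gcd=4; 4÷4/64÷4 = 1/16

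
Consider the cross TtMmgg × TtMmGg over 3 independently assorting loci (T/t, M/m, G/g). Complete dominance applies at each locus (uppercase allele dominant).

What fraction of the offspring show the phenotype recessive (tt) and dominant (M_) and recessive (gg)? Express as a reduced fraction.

TtMmgg gametes: TMg×2, Tmg×2, tMg×2, tmg×2
TtMmGg gametes: TMG×1, TMg×1, TmG×1, Tmg×1, tMG×1, tMg×1, tmG×1, tmg×1
TtMmgg×TtMmGg grid (8·8=64): TTMMGg=2 TTMMgg=2 TTMmGg=4 TTMmgg=4 TTmmGg=2 TTmmgg=2 TtMMGg=4 TtMMgg=4 TtMmGg=8 TtMmgg=8 TtmmGg=4 Ttmmgg=4 ttMMGg=2 ttMMgg=2 ttMmGg=4 ttMmgg=4 ttmmGg=2 ttmmgg=2
tt M_ gg hits 6/64; gcd=2; 6÷2/64÷2 = 3/32

P(tt M_ gg) = 3/32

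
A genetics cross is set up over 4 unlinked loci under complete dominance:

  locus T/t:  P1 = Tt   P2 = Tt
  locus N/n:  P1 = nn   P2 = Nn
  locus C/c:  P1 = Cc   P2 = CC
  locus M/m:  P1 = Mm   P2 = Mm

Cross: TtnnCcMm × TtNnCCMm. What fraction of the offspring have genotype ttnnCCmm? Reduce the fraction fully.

TtnnCcMm gametes: TnCM×2, TnCm×2, TncM×2, Tncm×2, tnCM×2, tnCm×2, tncM×2, tncm×2
TtNnCCMm gametes: TNCM×2, TNCm×2, TnCM×2, TnCm×2, tNCM×2, tNCm×2, tnCM×2, tnCm×2
TtnnCcMm×TtNnCCMm grid (16·16=256): TTNnCCMM=4 TTNnCCMm=8 TTNnCCmm=4 TTNnCcMM=4 TTNnCcMm=8 TTNnCcmm=4 TTnnCCMM=4 TTnnCCMm=8 TTnnCCmm=4 TTnnCcMM=4 TTnnCcMm=8 TTnnCcmm=4 TtNnCCMM=8 TtNnCCMm=16 TtNnCCmm=8 TtNnCcMM=8 TtNnCcMm=16 TtNnCcmm=8 TtnnCCMM=8 TtnnCCMm=16 TtnnCCmm=8 TtnnCcMM=8 TtnnCcMm=16 TtnnCcmm=8 ttNnCCMM=4 ttNnCCMm=8 ttNnCCmm=4 ttNnCcMM=4 ttNnCcMm=8 ttNnCcmm=4 ttnnCCMM=4 ttnnCCMm=8 ttnnCCmm=4 ttnnCcMM=4 ttnnCcMm=8 ttnnCcmm=4
ttnnCCmm hits 4/256; gcd=4; 4÷4/256÷4 = 1/64

P(ttnnCCmm) = 1/64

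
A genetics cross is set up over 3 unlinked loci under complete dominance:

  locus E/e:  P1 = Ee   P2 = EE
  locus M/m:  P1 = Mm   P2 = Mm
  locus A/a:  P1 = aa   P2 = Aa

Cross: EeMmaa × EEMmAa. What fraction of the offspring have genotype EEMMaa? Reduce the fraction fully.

EeMmaa gametes: EMa×2, Ema×2, eMa×2, ema×2
EEMmAa gametes: EMA×2, EMa×2, EmA×2, Ema×2
EeMmaa×EEMmAa grid (8·8=64): EEMMAa=4 EEMMaa=4 EEMmAa=8 EEMmaa=8 EEmmAa=4 EEmmaa=4 EeMMAa=4 EeMMaa=4 EeMmAa=8 EeMmaa=8 EemmAa=4 Eemmaa=4
EEMMaa hits 4/64; gcd=4; 4÷4/64÷4 = 1/16

P(EEMMaa) = 1/16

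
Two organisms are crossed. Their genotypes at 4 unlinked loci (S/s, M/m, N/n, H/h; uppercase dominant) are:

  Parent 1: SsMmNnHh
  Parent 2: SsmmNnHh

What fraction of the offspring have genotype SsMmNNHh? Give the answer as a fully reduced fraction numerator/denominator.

P(SsMmNNHh) = 1/32

SsMmNnHh gametes: SMNH×1, SMNh×1, SMnH×1, SMnh×1, SmNH×1, SmNh×1, SmnH×1, Smnh×1, sMNH×1, sMNh×1, sMnH×1, sMnh×1, smNH×1, smNh×1, smnH×1, smnh×1
SsmmNnHh gametes: SmNH×2, SmNh×2, SmnH×2, Smnh×2, smNH×2, smNh×2, smnH×2, smnh×2
SsMmNnHh×SsmmNnHh grid (16·16=256): SSMmNNHH=2 SSMmNNHh=4 SSMmNNhh=2 SSMmNnHH=4 SSMmNnHh=8 SSMmNnhh=4 SSMmnnHH=2 SSMmnnHh=4 SSMmnnhh=2 SSmmNNHH=2 SSmmNNHh=4 SSmmNNhh=2 SSmmNnHH=4 SSmmNnHh=8 SSmmNnhh=4 SSmmnnHH=2 SSmmnnHh=4 SSmmnnhh=2 SsMmNNHH=4 SsMmNNHh=8 SsMmNNhh=4 SsMmNnHH=8 SsMmNnHh=16 SsMmNnhh=8 SsMmnnHH=4 SsMmnnHh=8 SsMmnnhh=4 SsmmNNHH=4 SsmmNNHh=8 SsmmNNhh=4 SsmmNnHH=8 SsmmNnHh=16 SsmmNnhh=8 SsmmnnHH=4 SsmmnnHh=8 Ssmmnnhh=4 ssMmNNHH=2 ssMmNNHh=4 ssMmNNhh=2 ssMmNnHH=4 ssMmNnHh=8 ssMmNnhh=4 ssMmnnHH=2 ssMmnnHh=4 ssMmnnhh=2 ssmmNNHH=2 ssmmNNHh=4 ssmmNNhh=2 ssmmNnHH=4 ssmmNnHh=8 ssmmNnhh=4 ssmmnnHH=2 ssmmnnHh=4 ssmmnnhh=2
SsMmNNHh hits 8/256; gcd=8; 8÷8/256÷8 = 1/32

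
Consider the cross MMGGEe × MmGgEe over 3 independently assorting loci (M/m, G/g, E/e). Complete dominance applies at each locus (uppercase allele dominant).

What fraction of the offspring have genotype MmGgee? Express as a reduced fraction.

P(MmGgee) = 1/16

MMGGEe gametes: MGE×4, MGe×4
MmGgEe gametes: MGE×1, MGe×1, MgE×1, Mge×1, mGE×1, mGe×1, mgE×1, mge×1
MMGGEe×MmGgEe grid (8·8=64): MMGGEE=4 MMGGEe=8 MMGGee=4 MMGgEE=4 MMGgEe=8 MMGgee=4 MmGGEE=4 MmGGEe=8 MmGGee=4 MmGgEE=4 MmGgEe=8 MmGgee=4
MmGgee hits 4/64; gcd=4; 4÷4/64÷4 = 1/16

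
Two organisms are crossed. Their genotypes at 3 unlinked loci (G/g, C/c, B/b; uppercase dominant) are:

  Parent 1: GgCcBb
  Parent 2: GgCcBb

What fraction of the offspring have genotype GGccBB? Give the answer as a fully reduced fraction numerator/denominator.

P(GGccBB) = 1/64

GgCcBb gametes: GCB×1, GCb×1, GcB×1, Gcb×1, gCB×1, gCb×1, gcB×1, gcb×1
GgCcBb gametes: GCB×1, GCb×1, GcB×1, Gcb×1, gCB×1, gCb×1, gcB×1, gcb×1
GgCcBb×GgCcBb grid (8·8=64): GGCCBB=1 GGCCBb=2 GGCCbb=1 GGCcBB=2 GGCcBb=4 GGCcbb=2 GGccBB=1 GGccBb=2 GGccbb=1 GgCCBB=2 GgCCBb=4 GgCCbb=2 GgCcBB=4 GgCcBb=8 GgCcbb=4 GgccBB=2 GgccBb=4 Ggccbb=2 ggCCBB=1 ggCCBb=2 ggCCbb=1 ggCcBB=2 ggCcBb=4 ggCcbb=2 ggccBB=1 ggccBb=2 ggccbb=1
GGccBB hits 1/64; gcd=1; 1÷1/64÷1 = 1/64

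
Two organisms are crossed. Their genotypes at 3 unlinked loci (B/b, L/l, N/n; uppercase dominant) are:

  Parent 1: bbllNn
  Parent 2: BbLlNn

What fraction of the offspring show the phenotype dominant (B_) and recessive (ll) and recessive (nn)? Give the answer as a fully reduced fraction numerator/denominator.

P(B_ ll nn) = 1/16

bbllNn gametes: blN×4, bln×4
BbLlNn gametes: BLN×1, BLn×1, BlN×1, Bln×1, bLN×1, bLn×1, blN×1, bln×1
bbllNn×BbLlNn grid (8·8=64): BbLlNN=4 BbLlNn=8 BbLlnn=4 BbllNN=4 BbllNn=8 Bbllnn=4 bbLlNN=4 bbLlNn=8 bbLlnn=4 bbllNN=4 bbllNn=8 bbllnn=4
B_ ll nn hits 4/64; gcd=4; 4÷4/64÷4 = 1/16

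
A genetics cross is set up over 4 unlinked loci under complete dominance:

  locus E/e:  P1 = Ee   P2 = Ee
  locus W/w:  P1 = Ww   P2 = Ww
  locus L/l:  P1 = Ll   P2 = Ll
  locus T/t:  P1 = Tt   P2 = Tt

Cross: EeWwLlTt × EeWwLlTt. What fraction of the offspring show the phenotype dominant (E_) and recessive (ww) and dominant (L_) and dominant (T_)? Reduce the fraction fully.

P(E_ ww L_ T_) = 27/256

EeWwLlTt gametes: EWLT×1, EWLt×1, EWlT×1, EWlt×1, EwLT×1, EwLt×1, EwlT×1, Ewlt×1, eWLT×1, eWLt×1, eWlT×1, eWlt×1, ewLT×1, ewLt×1, ewlT×1, ewlt×1
EeWwLlTt gametes: EWLT×1, EWLt×1, EWlT×1, EWlt×1, EwLT×1, EwLt×1, EwlT×1, Ewlt×1, eWLT×1, eWLt×1, eWlT×1, eWlt×1, ewLT×1, ewLt×1, ewlT×1, ewlt×1
EeWwLlTt×EeWwLlTt grid (16·16=256): EEWWLLTT=1 EEWWLLTt=2 EEWWLLtt=1 EEWWLlTT=2 EEWWLlTt=4 EEWWLltt=2 EEWWllTT=1 EEWWllTt=2 EEWWlltt=1 EEWwLLTT=2 EEWwLLTt=4 EEWwLLtt=2 EEWwLlTT=4 EEWwLlTt=8 EEWwLltt=4 EEWwllTT=2 EEWwllTt=4 EEWwlltt=2 EEwwLLTT=1 EEwwLLTt=2 EEwwLLtt=1 EEwwLlTT=2 EEwwLlTt=4 EEwwLltt=2 EEwwllTT=1 EEwwllTt=2 EEwwlltt=1 EeWWLLTT=2 EeWWLLTt=4 EeWWLLtt=2 EeWWLlTT=4 EeWWLlTt=8 EeWWLltt=4 EeWWllTT=2 EeWWllTt=4 EeWWlltt=2 EeWwLLTT=4 EeWwLLTt=8 EeWwLLtt=4 EeWwLlTT=8 EeWwLlTt=16 EeWwLltt=8 EeWwllTT=4 EeWwllTt=8 EeWwlltt=4 EewwLLTT=2 EewwLLTt=4 EewwLLtt=2 EewwLlTT=4 EewwLlTt=8 EewwLltt=4 EewwllTT=2 EewwllTt=4 Eewwlltt=2 eeWWLLTT=1 eeWWLLTt=2 eeWWLLtt=1 eeWWLlTT=2 eeWWLlTt=4 eeWWLltt=2 eeWWllTT=1 eeWWllTt=2 eeWWlltt=1 eeWwLLTT=2 eeWwLLTt=4 eeWwLLtt=2 eeWwLlTT=4 eeWwLlTt=8 eeWwLltt=4 eeWwllTT=2 eeWwllTt=4 eeWwlltt=2 eewwLLTT=1 eewwLLTt=2 eewwLLtt=1 eewwLlTT=2 eewwLlTt=4 eewwLltt=2 eewwllTT=1 eewwllTt=2 eewwlltt=1
E_ ww L_ T_ hits 27/256; gcd=1; 27÷1/256÷1 = 27/256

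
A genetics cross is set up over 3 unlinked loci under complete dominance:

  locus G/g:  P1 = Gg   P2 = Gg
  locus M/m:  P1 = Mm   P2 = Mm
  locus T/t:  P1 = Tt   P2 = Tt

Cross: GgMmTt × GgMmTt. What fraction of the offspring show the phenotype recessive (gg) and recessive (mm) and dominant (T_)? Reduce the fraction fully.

GgMmTt gametes: GMT×1, GMt×1, GmT×1, Gmt×1, gMT×1, gMt×1, gmT×1, gmt×1
GgMmTt gametes: GMT×1, GMt×1, GmT×1, Gmt×1, gMT×1, gMt×1, gmT×1, gmt×1
GgMmTt×GgMmTt grid (8·8=64): GGMMTT=1 GGMMTt=2 GGMMtt=1 GGMmTT=2 GGMmTt=4 GGMmtt=2 GGmmTT=1 GGmmTt=2 GGmmtt=1 GgMMTT=2 GgMMTt=4 GgMMtt=2 GgMmTT=4 GgMmTt=8 GgMmtt=4 GgmmTT=2 GgmmTt=4 Ggmmtt=2 ggMMTT=1 ggMMTt=2 ggMMtt=1 ggMmTT=2 ggMmTt=4 ggMmtt=2 ggmmTT=1 ggmmTt=2 ggmmtt=1
gg mm T_ hits 3/64; gcd=1; 3÷1/64÷1 = 3/64

P(gg mm T_) = 3/64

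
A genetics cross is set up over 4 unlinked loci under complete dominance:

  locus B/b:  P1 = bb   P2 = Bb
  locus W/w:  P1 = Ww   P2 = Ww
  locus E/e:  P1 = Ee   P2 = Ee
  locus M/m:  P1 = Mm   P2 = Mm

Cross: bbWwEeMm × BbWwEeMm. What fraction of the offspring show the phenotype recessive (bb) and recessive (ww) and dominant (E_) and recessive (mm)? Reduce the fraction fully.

P(bb ww E_ mm) = 3/128

bbWwEeMm gametes: bWEM×2, bWEm×2, bWeM×2, bWem×2, bwEM×2, bwEm×2, bweM×2, bwem×2
BbWwEeMm gametes: BWEM×1, BWEm×1, BWeM×1, BWem×1, BwEM×1, BwEm×1, BweM×1, Bwem×1, bWEM×1, bWEm×1, bWeM×1, bWem×1, bwEM×1, bwEm×1, bweM×1, bwem×1
bbWwEeMm×BbWwEeMm grid (16·16=256): BbWWEEMM=2 BbWWEEMm=4 BbWWEEmm=2 BbWWEeMM=4 BbWWEeMm=8 BbWWEemm=4 BbWWeeMM=2 BbWWeeMm=4 BbWWeemm=2 BbWwEEMM=4 BbWwEEMm=8 BbWwEEmm=4 BbWwEeMM=8 BbWwEeMm=16 BbWwEemm=8 BbWweeMM=4 BbWweeMm=8 BbWweemm=4 BbwwEEMM=2 BbwwEEMm=4 BbwwEEmm=2 BbwwEeMM=4 BbwwEeMm=8 BbwwEemm=4 BbwweeMM=2 BbwweeMm=4 Bbwweemm=2 bbWWEEMM=2 bbWWEEMm=4 bbWWEEmm=2 bbWWEeMM=4 bbWWEeMm=8 bbWWEemm=4 bbWWeeMM=2 bbWWeeMm=4 bbWWeemm=2 bbWwEEMM=4 bbWwEEMm=8 bbWwEEmm=4 bbWwEeMM=8 bbWwEeMm=16 bbWwEemm=8 bbWweeMM=4 bbWweeMm=8 bbWweemm=4 bbwwEEMM=2 bbwwEEMm=4 bbwwEEmm=2 bbwwEeMM=4 bbwwEeMm=8 bbwwEemm=4 bbwweeMM=2 bbwweeMm=4 bbwweemm=2
bb ww E_ mm hits 6/256; gcd=2; 6÷2/256÷2 = 3/128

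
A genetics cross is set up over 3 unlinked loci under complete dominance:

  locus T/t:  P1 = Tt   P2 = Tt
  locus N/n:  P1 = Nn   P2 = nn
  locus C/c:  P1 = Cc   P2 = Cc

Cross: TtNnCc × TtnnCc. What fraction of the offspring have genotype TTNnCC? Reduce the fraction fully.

TtNnCc gametes: TNC×1, TNc×1, TnC×1, Tnc×1, tNC×1, tNc×1, tnC×1, tnc×1
TtnnCc gametes: TnC×2, Tnc×2, tnC×2, tnc×2
TtNnCc×TtnnCc grid (8·8=64): TTNnCC=2 TTNnCc=4 TTNncc=2 TTnnCC=2 TTnnCc=4 TTnncc=2 TtNnCC=4 TtNnCc=8 TtNncc=4 TtnnCC=4 TtnnCc=8 Ttnncc=4 ttNnCC=2 ttNnCc=4 ttNncc=2 ttnnCC=2 ttnnCc=4 ttnncc=2
TTNnCC hits 2/64; gcd=2; 2÷2/64÷2 = 1/32

P(TTNnCC) = 1/32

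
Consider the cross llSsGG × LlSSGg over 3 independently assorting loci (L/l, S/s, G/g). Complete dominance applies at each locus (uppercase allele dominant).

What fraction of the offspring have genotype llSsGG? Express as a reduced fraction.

P(llSsGG) = 1/8

llSsGG gametes: lSG×4, lsG×4
LlSSGg gametes: LSG×2, LSg×2, lSG×2, lSg×2
llSsGG×LlSSGg grid (8·8=64): LlSSGG=8 LlSSGg=8 LlSsGG=8 LlSsGg=8 llSSGG=8 llSSGg=8 llSsGG=8 llSsGg=8
llSsGG hits 8/64; gcd=8; 8÷8/64÷8 = 1/8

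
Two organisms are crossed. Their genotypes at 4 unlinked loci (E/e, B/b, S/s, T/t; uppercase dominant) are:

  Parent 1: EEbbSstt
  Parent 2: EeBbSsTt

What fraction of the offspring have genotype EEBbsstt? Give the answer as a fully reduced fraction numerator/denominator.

P(EEBbsstt) = 1/32

EEbbSstt gametes: EbSt×8, Ebst×8
EeBbSsTt gametes: EBST×1, EBSt×1, EBsT×1, EBst×1, EbST×1, EbSt×1, EbsT×1, Ebst×1, eBST×1, eBSt×1, eBsT×1, eBst×1, ebST×1, ebSt×1, ebsT×1, ebst×1
EEbbSstt×EeBbSsTt grid (16·16=256): EEBbSSTt=8 EEBbSStt=8 EEBbSsTt=16 EEBbSstt=16 EEBbssTt=8 EEBbsstt=8 EEbbSSTt=8 EEbbSStt=8 EEbbSsTt=16 EEbbSstt=16 EEbbssTt=8 EEbbsstt=8 EeBbSSTt=8 EeBbSStt=8 EeBbSsTt=16 EeBbSstt=16 EeBbssTt=8 EeBbsstt=8 EebbSSTt=8 EebbSStt=8 EebbSsTt=16 EebbSstt=16 EebbssTt=8 Eebbsstt=8
EEBbsstt hits 8/256; gcd=8; 8÷8/256÷8 = 1/32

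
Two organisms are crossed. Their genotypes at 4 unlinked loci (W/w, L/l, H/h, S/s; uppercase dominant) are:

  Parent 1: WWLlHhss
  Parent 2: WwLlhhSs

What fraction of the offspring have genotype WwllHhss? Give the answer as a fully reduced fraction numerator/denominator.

P(WwllHhss) = 1/32

WWLlHhss gametes: WLHs×4, WLhs×4, WlHs×4, Wlhs×4
WwLlhhSs gametes: WLhS×2, WLhs×2, WlhS×2, Wlhs×2, wLhS×2, wLhs×2, wlhS×2, wlhs×2
WWLlHhss×WwLlhhSs grid (16·16=256): WWLLHhSs=8 WWLLHhss=8 WWLLhhSs=8 WWLLhhss=8 WWLlHhSs=16 WWLlHhss=16 WWLlhhSs=16 WWLlhhss=16 WWllHhSs=8 WWllHhss=8 WWllhhSs=8 WWllhhss=8 WwLLHhSs=8 WwLLHhss=8 WwLLhhSs=8 WwLLhhss=8 WwLlHhSs=16 WwLlHhss=16 WwLlhhSs=16 WwLlhhss=16 WwllHhSs=8 WwllHhss=8 WwllhhSs=8 Wwllhhss=8
WwllHhss hits 8/256; gcd=8; 8÷8/256÷8 = 1/32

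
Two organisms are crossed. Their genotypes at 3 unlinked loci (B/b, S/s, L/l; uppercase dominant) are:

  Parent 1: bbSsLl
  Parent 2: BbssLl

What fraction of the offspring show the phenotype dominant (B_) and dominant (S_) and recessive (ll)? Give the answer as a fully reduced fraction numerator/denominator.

bbSsLl gametes: bSL×2, bSl×2, bsL×2, bsl×2
BbssLl gametes: BsL×2, Bsl×2, bsL×2, bsl×2
bbSsLl×BbssLl grid (8·8=64): BbSsLL=4 BbSsLl=8 BbSsll=4 BbssLL=4 BbssLl=8 Bbssll=4 bbSsLL=4 bbSsLl=8 bbSsll=4 bbssLL=4 bbssLl=8 bbssll=4
B_ S_ ll hits 4/64; gcd=4; 4÷4/64÷4 = 1/16

P(B_ S_ ll) = 1/16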